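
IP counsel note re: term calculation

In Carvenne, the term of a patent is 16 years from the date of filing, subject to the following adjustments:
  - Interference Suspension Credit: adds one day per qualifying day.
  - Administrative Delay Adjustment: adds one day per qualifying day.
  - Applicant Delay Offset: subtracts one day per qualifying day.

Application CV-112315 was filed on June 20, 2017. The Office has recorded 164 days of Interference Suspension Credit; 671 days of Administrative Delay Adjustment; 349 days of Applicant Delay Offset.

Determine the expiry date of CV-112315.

Base term: filing date + 16 years → 20 June 2033.
Interference Suspension Credit: +164 days → 1 December 2033.
Administrative Delay Adjustment: +671 days → 3 October 2035.
Applicant Delay Offset: −349 days → 19 October 2034.

2034-10-19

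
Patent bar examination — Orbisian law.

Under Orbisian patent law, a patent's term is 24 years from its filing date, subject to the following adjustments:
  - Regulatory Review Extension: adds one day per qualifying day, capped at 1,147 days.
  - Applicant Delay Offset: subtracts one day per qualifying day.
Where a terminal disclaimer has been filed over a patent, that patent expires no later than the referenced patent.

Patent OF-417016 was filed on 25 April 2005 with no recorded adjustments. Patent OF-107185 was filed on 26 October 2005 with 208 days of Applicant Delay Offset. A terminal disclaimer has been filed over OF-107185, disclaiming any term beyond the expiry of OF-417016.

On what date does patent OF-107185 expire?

Natural term of OF-107185:
  Base: filing + 24 years → 26 October 2029.
  Applicant Delay Offset: −208 days → 1 April 2029.
Expiry of referenced patent OF-417016:
  Base: filing + 24 years → 25 April 2029.
Terminal disclaimer: OF-107185 expires on the earlier of 1 April 2029 and 25 April 2029.

2029-04-01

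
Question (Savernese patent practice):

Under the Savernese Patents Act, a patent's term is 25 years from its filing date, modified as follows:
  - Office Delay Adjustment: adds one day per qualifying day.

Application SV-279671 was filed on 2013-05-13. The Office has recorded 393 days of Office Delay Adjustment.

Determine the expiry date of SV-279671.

June 10, 2039

Base term: filing date + 25 years → 13 May 2038.
Office Delay Adjustment: +393 days → 10 June 2039.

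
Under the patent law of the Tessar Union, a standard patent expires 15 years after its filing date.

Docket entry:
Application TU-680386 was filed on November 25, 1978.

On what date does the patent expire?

November 25, 1993

Filing date + 15 years → 25 November 1993.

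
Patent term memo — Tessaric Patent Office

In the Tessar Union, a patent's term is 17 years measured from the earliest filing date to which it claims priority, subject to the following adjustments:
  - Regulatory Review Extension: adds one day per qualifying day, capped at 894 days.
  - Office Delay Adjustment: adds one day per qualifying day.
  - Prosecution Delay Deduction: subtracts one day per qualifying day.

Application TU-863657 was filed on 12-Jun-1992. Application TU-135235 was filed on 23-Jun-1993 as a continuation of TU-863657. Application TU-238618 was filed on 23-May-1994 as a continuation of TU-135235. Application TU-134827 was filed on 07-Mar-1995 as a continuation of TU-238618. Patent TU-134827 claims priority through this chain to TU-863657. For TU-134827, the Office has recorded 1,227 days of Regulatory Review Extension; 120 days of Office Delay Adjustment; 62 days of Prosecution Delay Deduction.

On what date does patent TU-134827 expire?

2012-01-20

Earliest priority filing: 12 June 1992.
Base term: 12 June 1992 + 17 years → 12 June 2009.
Regulatory Review Extension: 1227 days claimed exceeds the 894-day cap, so +894 days → 23 November 2011.
Office Delay Adjustment: +120 days → 22 March 2012.
Prosecution Delay Deduction: −62 days → 20 January 2012.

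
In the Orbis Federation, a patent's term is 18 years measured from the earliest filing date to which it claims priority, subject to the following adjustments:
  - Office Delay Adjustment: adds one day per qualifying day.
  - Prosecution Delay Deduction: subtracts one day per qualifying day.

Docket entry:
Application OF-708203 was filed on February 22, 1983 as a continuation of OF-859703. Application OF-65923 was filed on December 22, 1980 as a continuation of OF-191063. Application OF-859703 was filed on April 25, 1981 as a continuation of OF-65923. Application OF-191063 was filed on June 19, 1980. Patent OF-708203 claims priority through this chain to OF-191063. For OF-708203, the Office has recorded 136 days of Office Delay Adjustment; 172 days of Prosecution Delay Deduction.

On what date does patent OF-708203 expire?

1998-05-14

Earliest priority filing: 19 June 1980.
Base term: 19 June 1980 + 18 years → 19 June 1998.
Office Delay Adjustment: +136 days → 2 November 1998.
Prosecution Delay Deduction: −172 days → 14 May 1998.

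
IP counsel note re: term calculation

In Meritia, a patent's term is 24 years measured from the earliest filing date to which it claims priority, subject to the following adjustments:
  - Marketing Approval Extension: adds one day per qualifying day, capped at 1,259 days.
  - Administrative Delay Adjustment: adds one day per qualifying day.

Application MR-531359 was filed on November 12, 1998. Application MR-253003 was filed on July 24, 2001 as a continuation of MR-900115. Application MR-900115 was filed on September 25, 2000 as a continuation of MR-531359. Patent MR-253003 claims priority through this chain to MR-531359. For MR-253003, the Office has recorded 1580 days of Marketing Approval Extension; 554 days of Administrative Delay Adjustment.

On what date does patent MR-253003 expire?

Earliest priority filing: 12 November 1998.
Base term: 12 November 1998 + 24 years → 12 November 2022.
Marketing Approval Extension: 1580 days claimed exceeds the 1259-day cap, so +1259 days → 24 April 2026.
Administrative Delay Adjustment: +554 days → 30 October 2027.

2027-10-30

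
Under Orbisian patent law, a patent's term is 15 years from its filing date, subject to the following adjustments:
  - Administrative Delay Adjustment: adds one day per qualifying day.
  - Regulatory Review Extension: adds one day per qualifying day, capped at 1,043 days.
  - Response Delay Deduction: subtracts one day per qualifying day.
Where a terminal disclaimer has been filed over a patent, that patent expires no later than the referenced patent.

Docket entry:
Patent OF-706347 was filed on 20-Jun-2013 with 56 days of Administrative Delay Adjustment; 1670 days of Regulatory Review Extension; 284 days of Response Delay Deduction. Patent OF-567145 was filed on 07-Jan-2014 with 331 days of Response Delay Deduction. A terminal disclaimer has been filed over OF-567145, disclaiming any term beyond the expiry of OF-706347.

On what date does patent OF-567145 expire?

Natural term of OF-567145:
  Base: filing + 15 years → 7 January 2029.
  Response Delay Deduction: −331 days → 11 February 2028.
Expiry of referenced patent OF-706347:
  Base: filing + 15 years → 20 June 2028.
  Administrative Delay Adjustment: +56 days → 15 August 2028.
  Regulatory Review Extension: 1670 days claimed exceeds the 1043-day cap, so +1043 days → 24 June 2031.
  Response Delay Deduction: −284 days → 13 September 2030.
Terminal disclaimer: OF-567145 expires on the earlier of 11 February 2028 and 13 September 2030.

February 11, 2028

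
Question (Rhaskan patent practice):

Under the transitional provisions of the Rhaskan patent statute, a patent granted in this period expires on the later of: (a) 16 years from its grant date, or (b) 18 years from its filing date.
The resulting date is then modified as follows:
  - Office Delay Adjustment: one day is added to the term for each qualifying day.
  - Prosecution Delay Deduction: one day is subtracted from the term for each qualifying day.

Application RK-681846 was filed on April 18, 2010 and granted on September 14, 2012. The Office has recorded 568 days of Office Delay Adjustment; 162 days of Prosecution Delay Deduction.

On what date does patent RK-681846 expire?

October 25, 2029

(a) grant + 16 years → 14 September 2028.
(b) filing + 18 years → 18 April 2028.
Later of the two: 14 September 2028.
Office Delay Adjustment: +568 days → 5 April 2030.
Prosecution Delay Deduction: −162 days → 25 October 2029.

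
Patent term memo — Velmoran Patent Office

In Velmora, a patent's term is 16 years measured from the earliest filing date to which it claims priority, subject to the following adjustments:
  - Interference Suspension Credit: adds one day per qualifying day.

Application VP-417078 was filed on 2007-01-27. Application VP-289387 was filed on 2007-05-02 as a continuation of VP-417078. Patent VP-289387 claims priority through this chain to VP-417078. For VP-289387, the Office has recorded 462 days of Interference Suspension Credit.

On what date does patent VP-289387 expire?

Earliest priority filing: 27 January 2007.
Base term: 27 January 2007 + 16 years → 27 January 2023.
Interference Suspension Credit: +462 days → 3 May 2024.

2024-05-03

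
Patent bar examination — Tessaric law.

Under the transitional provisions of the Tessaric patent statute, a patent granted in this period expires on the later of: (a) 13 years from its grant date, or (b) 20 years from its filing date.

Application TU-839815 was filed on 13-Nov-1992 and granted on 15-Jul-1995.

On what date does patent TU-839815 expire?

2012-11-13

(a) grant + 13 years → 15 July 2008.
(b) filing + 20 years → 13 November 2012.
Later of the two: 13 November 2012.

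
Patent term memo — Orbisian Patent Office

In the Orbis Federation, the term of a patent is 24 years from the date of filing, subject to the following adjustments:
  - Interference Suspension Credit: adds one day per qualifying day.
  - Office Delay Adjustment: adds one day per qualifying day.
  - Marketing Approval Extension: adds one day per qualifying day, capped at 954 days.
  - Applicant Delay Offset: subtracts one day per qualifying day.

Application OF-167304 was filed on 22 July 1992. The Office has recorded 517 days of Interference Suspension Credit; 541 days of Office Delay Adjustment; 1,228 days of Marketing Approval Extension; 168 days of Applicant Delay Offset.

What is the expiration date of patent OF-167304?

Base term: filing date + 24 years → 22 July 2016.
Interference Suspension Credit: +517 days → 21 December 2017.
Office Delay Adjustment: +541 days → 15 June 2019.
Marketing Approval Extension: 1228 days claimed exceeds the 954-day cap, so +954 days → 24 January 2022.
Applicant Delay Offset: −168 days → 9 August 2021.

August 9, 2021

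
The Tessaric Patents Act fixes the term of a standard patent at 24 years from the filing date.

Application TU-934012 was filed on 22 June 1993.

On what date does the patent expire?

2017-06-22

Filing date + 24 years → 22 June 2017.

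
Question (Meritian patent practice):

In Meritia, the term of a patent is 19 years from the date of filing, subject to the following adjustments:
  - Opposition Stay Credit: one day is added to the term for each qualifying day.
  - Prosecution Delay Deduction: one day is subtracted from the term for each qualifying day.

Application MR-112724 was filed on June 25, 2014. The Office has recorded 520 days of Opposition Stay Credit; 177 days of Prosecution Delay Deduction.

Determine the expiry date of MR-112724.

Base term: filing date + 19 years → 25 June 2033.
Opposition Stay Credit: +520 days → 27 November 2034.
Prosecution Delay Deduction: −177 days → 3 June 2034.

June 3, 2034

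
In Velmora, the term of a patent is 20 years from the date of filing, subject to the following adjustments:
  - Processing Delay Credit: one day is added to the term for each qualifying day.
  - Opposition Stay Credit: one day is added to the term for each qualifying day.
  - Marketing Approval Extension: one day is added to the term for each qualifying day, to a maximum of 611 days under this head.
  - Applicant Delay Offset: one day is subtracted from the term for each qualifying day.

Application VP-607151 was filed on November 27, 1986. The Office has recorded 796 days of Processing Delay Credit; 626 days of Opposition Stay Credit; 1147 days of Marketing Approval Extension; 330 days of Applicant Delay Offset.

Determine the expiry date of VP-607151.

Base term: filing date + 20 years → 27 November 2006.
Processing Delay Credit: +796 days → 31 January 2009.
Opposition Stay Credit: +626 days → 19 October 2010.
Marketing Approval Extension: 1147 days claimed exceeds the 611-day cap, so +611 days → 21 June 2012.
Applicant Delay Offset: −330 days → 27 July 2011.

2011-07-27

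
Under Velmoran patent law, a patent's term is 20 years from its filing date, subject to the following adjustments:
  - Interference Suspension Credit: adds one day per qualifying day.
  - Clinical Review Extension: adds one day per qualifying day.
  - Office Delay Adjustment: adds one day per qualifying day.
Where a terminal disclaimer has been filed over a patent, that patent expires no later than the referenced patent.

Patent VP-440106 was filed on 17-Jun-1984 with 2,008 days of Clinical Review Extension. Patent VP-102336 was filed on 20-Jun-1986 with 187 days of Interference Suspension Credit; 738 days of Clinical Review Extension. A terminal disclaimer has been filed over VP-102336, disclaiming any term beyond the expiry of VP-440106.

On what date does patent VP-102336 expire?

Natural term of VP-102336:
  Base: filing + 20 years → 20 June 2006.
  Interference Suspension Credit: +187 days → 24 December 2006.
  Clinical Review Extension: +738 days → 31 December 2008.
Expiry of referenced patent VP-440106:
  Base: filing + 20 years → 17 June 2004.
  Clinical Review Extension: +2008 days → 16 December 2009.
Terminal disclaimer: VP-102336 expires on the earlier of 31 December 2008 and 16 December 2009.

2008-12-31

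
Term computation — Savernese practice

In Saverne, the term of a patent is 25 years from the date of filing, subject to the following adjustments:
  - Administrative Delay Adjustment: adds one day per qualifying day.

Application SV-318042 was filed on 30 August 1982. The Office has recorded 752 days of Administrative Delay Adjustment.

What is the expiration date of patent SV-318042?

September 20, 2009

Base term: filing date + 25 years → 30 August 2007.
Administrative Delay Adjustment: +752 days → 20 September 2009.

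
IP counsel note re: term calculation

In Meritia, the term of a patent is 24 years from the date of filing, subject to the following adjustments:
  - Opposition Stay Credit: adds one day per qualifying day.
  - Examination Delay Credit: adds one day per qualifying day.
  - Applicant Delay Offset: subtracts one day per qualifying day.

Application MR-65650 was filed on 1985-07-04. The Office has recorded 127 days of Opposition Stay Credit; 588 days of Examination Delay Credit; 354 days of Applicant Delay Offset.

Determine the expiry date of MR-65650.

2010-06-30

Base term: filing date + 24 years → 4 July 2009.
Opposition Stay Credit: +127 days → 8 November 2009.
Examination Delay Credit: +588 days → 19 June 2011.
Applicant Delay Offset: −354 days → 30 June 2010.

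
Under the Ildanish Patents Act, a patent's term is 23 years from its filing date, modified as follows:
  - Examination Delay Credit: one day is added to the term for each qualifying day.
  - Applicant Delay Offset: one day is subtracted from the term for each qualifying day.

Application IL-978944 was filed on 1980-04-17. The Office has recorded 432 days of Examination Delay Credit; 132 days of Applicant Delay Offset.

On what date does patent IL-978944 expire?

February 11, 2004

Base term: filing date + 23 years → 17 April 2003.
Examination Delay Credit: +432 days → 22 June 2004.
Applicant Delay Offset: −132 days → 11 February 2004.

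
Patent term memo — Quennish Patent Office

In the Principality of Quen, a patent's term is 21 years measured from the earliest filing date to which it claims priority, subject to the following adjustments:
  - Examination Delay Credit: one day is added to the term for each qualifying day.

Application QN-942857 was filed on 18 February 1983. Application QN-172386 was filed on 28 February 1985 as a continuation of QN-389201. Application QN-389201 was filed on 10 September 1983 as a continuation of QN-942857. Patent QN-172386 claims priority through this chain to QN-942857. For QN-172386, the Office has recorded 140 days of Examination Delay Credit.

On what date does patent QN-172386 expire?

July 7, 2004

Earliest priority filing: 18 February 1983.
Base term: 18 February 1983 + 21 years → 18 February 2004.
Examination Delay Credit: +140 days → 7 July 2004.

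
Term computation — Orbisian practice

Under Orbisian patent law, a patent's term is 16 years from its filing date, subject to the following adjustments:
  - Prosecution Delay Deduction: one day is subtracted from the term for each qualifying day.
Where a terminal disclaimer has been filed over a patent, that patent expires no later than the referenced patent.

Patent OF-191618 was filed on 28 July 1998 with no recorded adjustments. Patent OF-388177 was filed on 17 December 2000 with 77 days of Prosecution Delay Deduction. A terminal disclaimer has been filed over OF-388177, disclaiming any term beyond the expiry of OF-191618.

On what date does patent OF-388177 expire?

Natural term of OF-388177:
  Base: filing + 16 years → 17 December 2016.
  Prosecution Delay Deduction: −77 days → 1 October 2016.
Expiry of referenced patent OF-191618:
  Base: filing + 16 years → 28 July 2014.
Terminal disclaimer: OF-388177 expires on the earlier of 1 October 2016 and 28 July 2014.

July 28, 2014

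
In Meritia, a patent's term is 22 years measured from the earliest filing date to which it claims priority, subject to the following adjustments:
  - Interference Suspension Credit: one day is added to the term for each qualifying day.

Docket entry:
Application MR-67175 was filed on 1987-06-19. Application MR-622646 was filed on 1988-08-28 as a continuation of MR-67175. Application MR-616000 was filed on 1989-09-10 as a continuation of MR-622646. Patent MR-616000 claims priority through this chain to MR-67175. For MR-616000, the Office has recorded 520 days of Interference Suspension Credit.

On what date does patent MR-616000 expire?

2010-11-21

Earliest priority filing: 19 June 1987.
Base term: 19 June 1987 + 22 years → 19 June 2009.
Interference Suspension Credit: +520 days → 21 November 2010.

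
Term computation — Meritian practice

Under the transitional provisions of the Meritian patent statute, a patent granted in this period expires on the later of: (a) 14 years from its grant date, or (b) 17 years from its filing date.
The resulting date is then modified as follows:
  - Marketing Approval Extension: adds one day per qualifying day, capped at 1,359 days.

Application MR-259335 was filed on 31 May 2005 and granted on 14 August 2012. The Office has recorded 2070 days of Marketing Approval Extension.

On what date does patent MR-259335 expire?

(a) grant + 14 years → 14 August 2026.
(b) filing + 17 years → 31 May 2022.
Later of the two: 14 August 2026.
Marketing Approval Extension: 2070 days claimed exceeds the 1359-day cap, so +1359 days → 4 May 2030.

2030-05-04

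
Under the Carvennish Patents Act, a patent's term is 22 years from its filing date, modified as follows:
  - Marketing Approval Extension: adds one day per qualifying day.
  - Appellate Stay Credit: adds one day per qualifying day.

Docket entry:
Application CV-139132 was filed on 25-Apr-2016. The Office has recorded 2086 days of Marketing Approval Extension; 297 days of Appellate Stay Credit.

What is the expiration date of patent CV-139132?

Base term: filing date + 22 years → 25 April 2038.
Marketing Approval Extension: +2086 days → 10 January 2044.
Appellate Stay Credit: +297 days → 2 November 2044.

November 2, 2044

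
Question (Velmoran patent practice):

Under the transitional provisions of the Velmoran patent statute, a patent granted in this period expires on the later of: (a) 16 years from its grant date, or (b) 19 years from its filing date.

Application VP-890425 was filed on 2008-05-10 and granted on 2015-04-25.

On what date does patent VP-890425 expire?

(a) grant + 16 years → 25 April 2031.
(b) filing + 19 years → 10 May 2027.
Later of the two: 25 April 2031.

2031-04-25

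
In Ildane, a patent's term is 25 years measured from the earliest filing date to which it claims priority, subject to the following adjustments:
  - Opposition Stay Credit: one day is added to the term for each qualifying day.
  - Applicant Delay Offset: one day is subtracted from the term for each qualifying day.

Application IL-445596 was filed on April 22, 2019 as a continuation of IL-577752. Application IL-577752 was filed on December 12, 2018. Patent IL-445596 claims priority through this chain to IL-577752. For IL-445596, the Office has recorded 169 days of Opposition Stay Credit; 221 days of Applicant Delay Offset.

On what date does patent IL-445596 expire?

October 21, 2043

Earliest priority filing: 12 December 2018.
Base term: 12 December 2018 + 25 years → 12 December 2043.
Opposition Stay Credit: +169 days → 29 May 2044.
Applicant Delay Offset: −221 days → 21 October 2043.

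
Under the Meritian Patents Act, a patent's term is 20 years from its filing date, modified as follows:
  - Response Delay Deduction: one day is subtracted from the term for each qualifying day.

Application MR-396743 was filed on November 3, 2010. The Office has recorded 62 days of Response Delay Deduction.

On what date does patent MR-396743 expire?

2030-09-02

Base term: filing date + 20 years → 3 November 2030.
Response Delay Deduction: −62 days → 2 September 2030.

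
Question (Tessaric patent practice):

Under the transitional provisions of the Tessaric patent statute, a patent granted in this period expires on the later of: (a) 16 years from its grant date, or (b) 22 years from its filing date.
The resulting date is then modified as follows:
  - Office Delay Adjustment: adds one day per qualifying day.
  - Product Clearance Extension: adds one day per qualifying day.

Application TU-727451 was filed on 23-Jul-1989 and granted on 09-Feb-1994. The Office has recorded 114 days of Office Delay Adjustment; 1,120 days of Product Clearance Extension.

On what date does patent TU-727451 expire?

(a) grant + 16 years → 9 February 2010.
(b) filing + 22 years → 23 July 2011.
Later of the two: 23 July 2011.
Office Delay Adjustment: +114 days → 14 November 2011.
Product Clearance Extension: +1120 days → 8 December 2014.

December 8, 2014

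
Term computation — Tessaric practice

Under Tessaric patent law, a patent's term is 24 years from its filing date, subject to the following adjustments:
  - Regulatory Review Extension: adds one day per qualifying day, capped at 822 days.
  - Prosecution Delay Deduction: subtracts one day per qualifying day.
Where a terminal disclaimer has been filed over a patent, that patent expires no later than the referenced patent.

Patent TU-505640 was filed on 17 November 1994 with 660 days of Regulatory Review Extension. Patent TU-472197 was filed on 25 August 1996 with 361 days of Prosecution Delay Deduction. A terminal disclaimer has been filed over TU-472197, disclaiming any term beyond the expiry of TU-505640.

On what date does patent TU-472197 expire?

August 30, 2019

Natural term of TU-472197:
  Base: filing + 24 years → 25 August 2020.
  Prosecution Delay Deduction: −361 days → 30 August 2019.
Expiry of referenced patent TU-505640:
  Base: filing + 24 years → 17 November 2018.
  Regulatory Review Extension: 660 days (within the 822-day cap) → +660 days → 7 September 2020.
Terminal disclaimer: TU-472197 expires on the earlier of 30 August 2019 and 7 September 2020.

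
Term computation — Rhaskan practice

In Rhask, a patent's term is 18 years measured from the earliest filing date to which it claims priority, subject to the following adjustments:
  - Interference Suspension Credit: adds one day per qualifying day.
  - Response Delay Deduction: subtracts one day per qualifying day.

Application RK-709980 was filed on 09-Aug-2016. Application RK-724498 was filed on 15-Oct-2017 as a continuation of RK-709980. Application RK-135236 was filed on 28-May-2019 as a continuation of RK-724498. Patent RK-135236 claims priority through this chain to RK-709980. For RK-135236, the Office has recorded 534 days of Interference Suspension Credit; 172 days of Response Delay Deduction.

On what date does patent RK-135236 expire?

Earliest priority filing: 9 August 2016.
Base term: 9 August 2016 + 18 years → 9 August 2034.
Interference Suspension Credit: +534 days → 25 January 2036.
Response Delay Deduction: −172 days → 6 August 2035.

August 6, 2035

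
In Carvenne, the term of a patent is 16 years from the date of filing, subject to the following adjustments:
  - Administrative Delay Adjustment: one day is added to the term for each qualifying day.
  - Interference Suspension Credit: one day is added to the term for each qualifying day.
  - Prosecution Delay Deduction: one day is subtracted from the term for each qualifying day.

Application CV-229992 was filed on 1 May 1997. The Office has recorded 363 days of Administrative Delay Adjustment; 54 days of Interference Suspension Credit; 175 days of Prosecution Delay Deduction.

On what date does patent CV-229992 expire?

Base term: filing date + 16 years → 1 May 2013.
Administrative Delay Adjustment: +363 days → 29 April 2014.
Interference Suspension Credit: +54 days → 22 June 2014.
Prosecution Delay Deduction: −175 days → 29 December 2013.

December 29, 2013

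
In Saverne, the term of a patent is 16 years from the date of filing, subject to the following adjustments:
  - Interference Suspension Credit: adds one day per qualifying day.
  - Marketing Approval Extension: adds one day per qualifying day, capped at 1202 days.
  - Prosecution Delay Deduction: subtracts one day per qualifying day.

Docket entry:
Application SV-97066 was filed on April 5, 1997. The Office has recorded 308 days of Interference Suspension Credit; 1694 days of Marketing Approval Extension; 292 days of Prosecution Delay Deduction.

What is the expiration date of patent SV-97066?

August 5, 2016

Base term: filing date + 16 years → 5 April 2013.
Interference Suspension Credit: +308 days → 7 February 2014.
Marketing Approval Extension: 1694 days claimed exceeds the 1202-day cap, so +1202 days → 24 May 2017.
Prosecution Delay Deduction: −292 days → 5 August 2016.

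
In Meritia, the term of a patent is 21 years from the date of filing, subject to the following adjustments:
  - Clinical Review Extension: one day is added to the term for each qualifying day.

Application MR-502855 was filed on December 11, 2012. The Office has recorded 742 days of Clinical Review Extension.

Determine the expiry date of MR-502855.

December 23, 2035

Base term: filing date + 21 years → 11 December 2033.
Clinical Review Extension: +742 days → 23 December 2035.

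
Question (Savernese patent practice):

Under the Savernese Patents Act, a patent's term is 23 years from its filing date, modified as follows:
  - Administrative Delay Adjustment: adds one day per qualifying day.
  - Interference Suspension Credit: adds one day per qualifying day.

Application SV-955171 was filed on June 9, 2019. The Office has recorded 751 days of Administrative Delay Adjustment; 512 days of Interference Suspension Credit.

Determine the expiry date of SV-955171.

Base term: filing date + 23 years → 9 June 2042.
Administrative Delay Adjustment: +751 days → 29 June 2044.
Interference Suspension Credit: +512 days → 23 November 2045.

2045-11-23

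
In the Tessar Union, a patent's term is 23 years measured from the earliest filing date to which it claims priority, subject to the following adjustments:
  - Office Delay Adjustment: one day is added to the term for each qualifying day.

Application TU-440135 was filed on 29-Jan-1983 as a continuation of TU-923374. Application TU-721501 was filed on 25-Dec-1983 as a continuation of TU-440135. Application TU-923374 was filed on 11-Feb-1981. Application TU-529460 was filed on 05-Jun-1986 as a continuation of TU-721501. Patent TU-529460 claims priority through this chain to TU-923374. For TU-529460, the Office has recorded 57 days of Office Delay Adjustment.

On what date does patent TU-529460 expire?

Earliest priority filing: 11 February 1981.
Base term: 11 February 1981 + 23 years → 11 February 2004.
Office Delay Adjustment: +57 days → 8 April 2004.

2004-04-08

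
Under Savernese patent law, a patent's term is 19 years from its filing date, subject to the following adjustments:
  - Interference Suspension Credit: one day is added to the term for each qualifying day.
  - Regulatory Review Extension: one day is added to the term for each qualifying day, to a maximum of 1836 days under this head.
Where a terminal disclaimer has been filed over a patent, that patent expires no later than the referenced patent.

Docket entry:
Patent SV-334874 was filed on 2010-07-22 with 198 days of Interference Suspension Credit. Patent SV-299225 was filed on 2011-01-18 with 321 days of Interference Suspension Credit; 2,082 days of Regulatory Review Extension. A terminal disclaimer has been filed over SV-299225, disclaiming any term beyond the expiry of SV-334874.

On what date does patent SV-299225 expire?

Natural term of SV-299225:
  Base: filing + 19 years → 18 January 2030.
  Interference Suspension Credit: +321 days → 5 December 2030.
  Regulatory Review Extension: 2082 days claimed exceeds the 1836-day cap, so +1836 days → 15 December 2035.
Expiry of referenced patent SV-334874:
  Base: filing + 19 years → 22 July 2029.
  Interference Suspension Credit: +198 days → 5 February 2030.
Terminal disclaimer: SV-299225 expires on the earlier of 15 December 2035 and 5 February 2030.

February 5, 2030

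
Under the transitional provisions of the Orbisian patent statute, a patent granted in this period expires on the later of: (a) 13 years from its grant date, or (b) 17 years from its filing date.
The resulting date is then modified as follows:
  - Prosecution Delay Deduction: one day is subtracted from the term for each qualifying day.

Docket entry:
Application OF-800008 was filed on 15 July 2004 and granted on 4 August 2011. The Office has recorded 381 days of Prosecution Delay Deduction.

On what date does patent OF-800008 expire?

2023-07-20

(a) grant + 13 years → 4 August 2024.
(b) filing + 17 years → 15 July 2021.
Later of the two: 4 August 2024.
Prosecution Delay Deduction: −381 days → 20 July 2023.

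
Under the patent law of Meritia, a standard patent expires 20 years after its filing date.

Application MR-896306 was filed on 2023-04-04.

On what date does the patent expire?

Filing date + 20 years → 4 April 2043.

April 4, 2043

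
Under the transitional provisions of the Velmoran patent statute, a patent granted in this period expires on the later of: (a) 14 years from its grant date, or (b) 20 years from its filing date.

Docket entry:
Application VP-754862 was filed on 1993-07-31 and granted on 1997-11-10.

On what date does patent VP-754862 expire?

(a) grant + 14 years → 10 November 2011.
(b) filing + 20 years → 31 July 2013.
Later of the two: 31 July 2013.

2013-07-31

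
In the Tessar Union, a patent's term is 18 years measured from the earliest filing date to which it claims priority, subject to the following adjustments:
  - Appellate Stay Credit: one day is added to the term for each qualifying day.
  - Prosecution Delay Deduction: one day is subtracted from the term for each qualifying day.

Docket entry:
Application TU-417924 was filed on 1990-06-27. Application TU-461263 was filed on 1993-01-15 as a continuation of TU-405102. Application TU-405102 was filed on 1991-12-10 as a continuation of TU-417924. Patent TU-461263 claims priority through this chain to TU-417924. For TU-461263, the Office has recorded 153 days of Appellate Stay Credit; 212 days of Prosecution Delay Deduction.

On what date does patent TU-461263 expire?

Earliest priority filing: 27 June 1990.
Base term: 27 June 1990 + 18 years → 27 June 2008.
Appellate Stay Credit: +153 days → 27 November 2008.
Prosecution Delay Deduction: −212 days → 29 April 2008.

April 29, 2008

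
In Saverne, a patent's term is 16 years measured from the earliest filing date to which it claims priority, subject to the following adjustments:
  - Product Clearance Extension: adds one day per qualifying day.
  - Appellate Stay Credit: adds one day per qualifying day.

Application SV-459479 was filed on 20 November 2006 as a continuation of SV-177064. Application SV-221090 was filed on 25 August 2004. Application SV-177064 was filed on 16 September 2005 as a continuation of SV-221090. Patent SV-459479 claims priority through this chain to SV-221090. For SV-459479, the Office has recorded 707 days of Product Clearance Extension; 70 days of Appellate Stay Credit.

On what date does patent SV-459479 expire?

2022-10-11

Earliest priority filing: 25 August 2004.
Base term: 25 August 2004 + 16 years → 25 August 2020.
Product Clearance Extension: +707 days → 2 August 2022.
Appellate Stay Credit: +70 days → 11 October 2022.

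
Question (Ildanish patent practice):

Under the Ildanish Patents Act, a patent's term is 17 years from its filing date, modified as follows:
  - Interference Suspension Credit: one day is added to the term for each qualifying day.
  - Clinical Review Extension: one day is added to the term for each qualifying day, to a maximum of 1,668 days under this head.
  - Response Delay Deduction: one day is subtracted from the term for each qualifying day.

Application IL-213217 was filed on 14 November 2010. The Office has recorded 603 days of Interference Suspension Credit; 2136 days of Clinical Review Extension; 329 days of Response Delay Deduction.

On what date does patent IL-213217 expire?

2033-03-09

Base term: filing date + 17 years → 14 November 2027.
Interference Suspension Credit: +603 days → 9 July 2029.
Clinical Review Extension: 2136 days claimed exceeds the 1668-day cap, so +1668 days → 1 February 2034.
Response Delay Deduction: −329 days → 9 March 2033.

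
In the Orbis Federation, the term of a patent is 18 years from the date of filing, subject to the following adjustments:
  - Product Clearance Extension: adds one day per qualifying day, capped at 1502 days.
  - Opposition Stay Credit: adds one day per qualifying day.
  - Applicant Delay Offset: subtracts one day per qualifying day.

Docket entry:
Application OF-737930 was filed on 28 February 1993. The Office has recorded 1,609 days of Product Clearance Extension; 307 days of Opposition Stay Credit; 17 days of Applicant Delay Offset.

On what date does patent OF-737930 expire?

Base term: filing date + 18 years → 28 February 2011.
Product Clearance Extension: 1609 days claimed exceeds the 1502-day cap, so +1502 days → 10 April 2015.
Opposition Stay Credit: +307 days → 11 February 2016.
Applicant Delay Offset: −17 days → 25 January 2016.

January 25, 2016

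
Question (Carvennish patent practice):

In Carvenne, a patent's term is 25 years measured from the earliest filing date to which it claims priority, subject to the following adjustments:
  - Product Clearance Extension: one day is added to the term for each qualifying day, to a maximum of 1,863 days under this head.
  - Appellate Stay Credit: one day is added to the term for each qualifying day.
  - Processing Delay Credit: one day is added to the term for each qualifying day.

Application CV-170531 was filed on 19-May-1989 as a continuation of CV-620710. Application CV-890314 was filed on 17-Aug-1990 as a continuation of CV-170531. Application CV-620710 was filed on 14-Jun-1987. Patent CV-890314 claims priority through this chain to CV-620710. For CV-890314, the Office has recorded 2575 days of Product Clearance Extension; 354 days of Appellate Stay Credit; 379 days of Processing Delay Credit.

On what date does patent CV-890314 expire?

2019-07-24

Earliest priority filing: 14 June 1987.
Base term: 14 June 1987 + 25 years → 14 June 2012.
Product Clearance Extension: 2575 days claimed exceeds the 1863-day cap, so +1863 days → 21 July 2017.
Appellate Stay Credit: +354 days → 10 July 2018.
Processing Delay Credit: +379 days → 24 July 2019.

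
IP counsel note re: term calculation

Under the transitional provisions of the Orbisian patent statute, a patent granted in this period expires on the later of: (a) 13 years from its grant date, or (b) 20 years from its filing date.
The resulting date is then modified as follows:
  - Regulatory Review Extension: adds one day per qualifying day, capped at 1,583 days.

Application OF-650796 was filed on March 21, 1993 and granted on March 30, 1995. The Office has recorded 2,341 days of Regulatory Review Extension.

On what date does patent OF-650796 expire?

2017-07-21

(a) grant + 13 years → 30 March 2008.
(b) filing + 20 years → 21 March 2013.
Later of the two: 21 March 2013.
Regulatory Review Extension: 2341 days claimed exceeds the 1583-day cap, so +1583 days → 21 July 2017.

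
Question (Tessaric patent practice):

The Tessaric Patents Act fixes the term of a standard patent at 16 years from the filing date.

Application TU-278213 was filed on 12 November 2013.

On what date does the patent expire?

Filing date + 16 years → 12 November 2029.

2029-11-12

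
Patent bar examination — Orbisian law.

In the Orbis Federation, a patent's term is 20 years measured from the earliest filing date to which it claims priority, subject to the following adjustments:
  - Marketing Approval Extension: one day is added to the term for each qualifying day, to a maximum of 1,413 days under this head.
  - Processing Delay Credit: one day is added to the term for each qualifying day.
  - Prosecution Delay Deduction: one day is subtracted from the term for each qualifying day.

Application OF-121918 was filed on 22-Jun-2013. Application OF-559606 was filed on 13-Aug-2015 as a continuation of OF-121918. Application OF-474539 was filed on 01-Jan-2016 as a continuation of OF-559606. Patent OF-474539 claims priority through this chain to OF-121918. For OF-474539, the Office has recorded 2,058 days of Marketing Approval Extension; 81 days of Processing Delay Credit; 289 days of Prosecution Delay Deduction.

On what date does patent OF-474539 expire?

October 9, 2036

Earliest priority filing: 22 June 2013.
Base term: 22 June 2013 + 20 years → 22 June 2033.
Marketing Approval Extension: 2058 days claimed exceeds the 1413-day cap, so +1413 days → 5 May 2037.
Processing Delay Credit: +81 days → 25 July 2037.
Prosecution Delay Deduction: −289 days → 9 October 2036.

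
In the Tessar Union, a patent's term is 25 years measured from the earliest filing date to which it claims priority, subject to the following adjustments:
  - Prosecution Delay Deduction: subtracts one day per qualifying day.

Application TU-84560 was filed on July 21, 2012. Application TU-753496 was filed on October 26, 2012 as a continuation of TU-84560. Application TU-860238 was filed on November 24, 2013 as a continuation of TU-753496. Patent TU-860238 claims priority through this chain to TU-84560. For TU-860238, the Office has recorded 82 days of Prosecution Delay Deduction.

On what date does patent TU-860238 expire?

Earliest priority filing: 21 July 2012.
Base term: 21 July 2012 + 25 years → 21 July 2037.
Prosecution Delay Deduction: −82 days → 30 April 2037.

2037-04-30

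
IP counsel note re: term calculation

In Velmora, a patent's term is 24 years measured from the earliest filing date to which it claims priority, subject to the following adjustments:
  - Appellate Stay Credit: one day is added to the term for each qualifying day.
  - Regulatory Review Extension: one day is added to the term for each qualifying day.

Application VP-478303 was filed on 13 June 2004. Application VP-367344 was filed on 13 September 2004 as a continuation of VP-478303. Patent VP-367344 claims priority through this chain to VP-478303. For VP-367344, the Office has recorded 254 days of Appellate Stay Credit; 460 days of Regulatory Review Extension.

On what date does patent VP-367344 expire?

Earliest priority filing: 13 June 2004.
Base term: 13 June 2004 + 24 years → 13 June 2028.
Appellate Stay Credit: +254 days → 22 February 2029.
Regulatory Review Extension: +460 days → 28 May 2030.

2030-05-28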